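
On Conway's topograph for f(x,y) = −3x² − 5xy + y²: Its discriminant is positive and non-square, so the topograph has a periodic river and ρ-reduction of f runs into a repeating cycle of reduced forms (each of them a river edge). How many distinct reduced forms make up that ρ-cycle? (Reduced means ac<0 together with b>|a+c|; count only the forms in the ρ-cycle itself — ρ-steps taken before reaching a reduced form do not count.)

D = 37, ⌊√D⌋ = 6
descent: ρ → (1,5,-3)  [lands on river]
river: ρ → (-3,1,3)
river: ρ → (3,5,-1)
river: ρ → (-1,5,3)
river: ρ → (3,1,-3)
river: ρ → (-3,5,1)
ρ-cycle length = 6 (tail of 1 descent step not counted)

6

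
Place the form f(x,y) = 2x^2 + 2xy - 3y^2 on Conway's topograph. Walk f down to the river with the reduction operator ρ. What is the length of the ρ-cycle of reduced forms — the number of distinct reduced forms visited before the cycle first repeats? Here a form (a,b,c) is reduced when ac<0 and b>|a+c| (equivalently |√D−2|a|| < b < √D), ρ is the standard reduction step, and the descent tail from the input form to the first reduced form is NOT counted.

D = 28, ⌊√D⌋ = 5
river: ρ → (-3,4,1)
river: ρ → (1,4,-3)
river: ρ → (-3,2,2)
river: ρ → (2,2,-3)
ρ-cycle length = 4 (tail of 0 descent steps not counted)

4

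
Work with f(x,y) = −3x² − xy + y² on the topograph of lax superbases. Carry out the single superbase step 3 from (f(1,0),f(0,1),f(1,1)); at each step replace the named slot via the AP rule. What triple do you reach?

start (-3,1,-3) = (f(1,0),f(0,1),f(1,1))
replace slot 3: 2·((-3)+1) − (-3) = -1 → (-3,1,-1)

-3,1,-1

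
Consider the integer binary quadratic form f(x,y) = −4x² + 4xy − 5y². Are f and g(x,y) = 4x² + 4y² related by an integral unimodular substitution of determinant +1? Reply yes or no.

D₁ = -64, D₂ = -64
f is negative-definite; reduce −f:
−f: translate: b→4 (≡-4 mod 8), so (4,-4,5)→(4,4,5)
−f: reduced (well bottom): (4,4,5) with a≤c, −a<b≤a
flip sign back: reduced form of f is (-4,-4,-5)
g: reduced (well bottom): (4,0,4) with a≤c, −a<b≤a
reduced forms (-4, -4, -5) vs (4, 0, 4) ⇒ inequivalent

no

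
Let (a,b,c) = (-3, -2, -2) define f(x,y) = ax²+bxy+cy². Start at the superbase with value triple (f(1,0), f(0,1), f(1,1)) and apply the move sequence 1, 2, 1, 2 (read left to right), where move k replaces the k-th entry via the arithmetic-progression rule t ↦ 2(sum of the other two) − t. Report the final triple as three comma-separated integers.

start (-3,-2,-7) = (f(1,0),f(0,1),f(1,1))
replace slot 1: 2·((-2)+(-7)) − (-3) = -15 → (-15,-2,-7)
replace slot 2: 2·((-15)+(-7)) − (-2) = -42 → (-15,-42,-7)
replace slot 1: 2·((-42)+(-7)) − (-15) = -83 → (-83,-42,-7)
replace slot 2: 2·((-83)+(-7)) − (-42) = -138 → (-83,-138,-7)

-83,-138,-7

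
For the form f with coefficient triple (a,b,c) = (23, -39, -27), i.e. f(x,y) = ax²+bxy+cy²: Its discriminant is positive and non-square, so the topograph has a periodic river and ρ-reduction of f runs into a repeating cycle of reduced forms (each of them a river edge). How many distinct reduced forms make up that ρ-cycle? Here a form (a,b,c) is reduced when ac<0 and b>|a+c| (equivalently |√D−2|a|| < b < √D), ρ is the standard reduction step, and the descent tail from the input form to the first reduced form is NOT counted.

D = 4005, ⌊√D⌋ = 63
descent: ρ → (-27,39,23)  [lands on river]
river: ρ → (23,53,-13)
river: ρ → (-13,51,27)
river: ρ → (27,57,-7)
river: ρ → (-7,55,35)
river: ρ → (35,15,-27)
ρ-cycle length = 6 (tail of 1 descent step not counted)

6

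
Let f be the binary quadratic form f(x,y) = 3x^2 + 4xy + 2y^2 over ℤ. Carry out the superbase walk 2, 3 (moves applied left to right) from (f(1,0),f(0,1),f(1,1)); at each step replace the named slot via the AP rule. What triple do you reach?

start (3,2,9) = (f(1,0),f(0,1),f(1,1))
replace slot 2: 2·(3+9) − 2 = 22 → (3,22,9)
replace slot 3: 2·(3+22) − 9 = 41 → (3,22,41)

3,22,41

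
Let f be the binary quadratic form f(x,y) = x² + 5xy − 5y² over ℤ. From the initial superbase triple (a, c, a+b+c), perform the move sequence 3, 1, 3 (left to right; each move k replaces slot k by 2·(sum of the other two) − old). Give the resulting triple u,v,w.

start (1,-5,1) = (f(1,0),f(0,1),f(1,1))
replace slot 3: 2·(1+(-5)) − 1 = -9 → (1,-5,-9)
replace slot 1: 2·((-5)+(-9)) − 1 = -29 → (-29,-5,-9)
replace slot 3: 2·((-29)+(-5)) − (-9) = -59 → (-29,-5,-59)

-29,-5,-59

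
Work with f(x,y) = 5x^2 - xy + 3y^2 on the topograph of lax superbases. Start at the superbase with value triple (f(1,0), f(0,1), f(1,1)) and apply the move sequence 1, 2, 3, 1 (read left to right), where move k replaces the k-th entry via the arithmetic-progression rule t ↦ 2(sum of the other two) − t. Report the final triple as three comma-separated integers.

start (5,3,7) = (f(1,0),f(0,1),f(1,1))
replace slot 1: 2·(3+7) − 5 = 15 → (15,3,7)
replace slot 2: 2·(15+7) − 3 = 41 → (15,41,7)
replace slot 3: 2·(15+41) − 7 = 105 → (15,41,105)
replace slot 1: 2·(41+105) − 15 = 277 → (277,41,105)

277,41,105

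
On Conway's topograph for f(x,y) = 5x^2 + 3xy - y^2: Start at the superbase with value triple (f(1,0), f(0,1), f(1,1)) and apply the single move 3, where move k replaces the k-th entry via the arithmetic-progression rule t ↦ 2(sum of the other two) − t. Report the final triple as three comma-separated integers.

start (5,-1,7) = (f(1,0),f(0,1),f(1,1))
replace slot 3: 2·(5+(-1)) − 7 = 1 → (5,-1,1)

5,-1,1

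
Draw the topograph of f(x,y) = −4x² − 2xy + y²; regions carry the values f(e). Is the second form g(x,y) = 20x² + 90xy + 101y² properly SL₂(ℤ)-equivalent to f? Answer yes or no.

D₁ = 20, D₂ = 20
river cycle of f (length 2): (1, 4, -1), (-1, 4, 1)
river cycle of g (length 2): (1, 4, -1), (-1, 4, 1)
cycles coincide ⇒ equivalent

yes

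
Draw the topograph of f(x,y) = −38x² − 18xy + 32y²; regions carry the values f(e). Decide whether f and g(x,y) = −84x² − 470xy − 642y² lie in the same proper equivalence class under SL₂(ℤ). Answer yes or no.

D₁ = 5188, D₂ = 5188
river cycle of f (length 10): (32, 18, -38), (-38, 58, 12), (12, 62, -28), (-28, 50, 24), (24, 46, -32), (-32, 18, 38), (38, 58, -12), (-12, 62, 28), (28, 50, -24), (-24, 46, 32)
river cycle of g (length 10): (12, 62, -28), (-28, 50, 24), (24, 46, -32), (-32, 18, 38), (38, 58, -12), (-12, 62, 28), (28, 50, -24), (-24, 46, 32), (32, 18, -38), (-38, 58, 12)
cycles coincide ⇒ equivalent

yes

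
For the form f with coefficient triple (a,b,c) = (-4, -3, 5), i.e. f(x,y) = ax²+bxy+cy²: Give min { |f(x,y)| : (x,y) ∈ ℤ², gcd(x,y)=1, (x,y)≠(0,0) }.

descent: ρ → (5,3,-4)  [lands on river]
river: ρ → (-4,5,4)
river: ρ → (4,3,-5)
river: ρ → (-5,7,2)
river: ρ → (2,9,-1)
river: ρ → (-1,9,2)
river: ρ → (2,7,-5)
river: ρ → (-5,3,4)
river: ρ → (4,5,-4)
river: ρ → (-4,3,5)
river: ρ → (5,7,-2)
river: ρ → (-2,9,1)
river: ρ → (1,9,-2)
river: ρ → (-2,7,5)
closes: descent 1, river 14
min |a| on river = 1

1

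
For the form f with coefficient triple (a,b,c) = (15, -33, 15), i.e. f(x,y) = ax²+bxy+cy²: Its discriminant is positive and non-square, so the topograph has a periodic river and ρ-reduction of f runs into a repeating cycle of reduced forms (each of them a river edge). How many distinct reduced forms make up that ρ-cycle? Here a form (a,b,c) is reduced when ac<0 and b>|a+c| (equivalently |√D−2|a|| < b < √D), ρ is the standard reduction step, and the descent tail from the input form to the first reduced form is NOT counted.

D = 189, ⌊√D⌋ = 13
descent: ρ → (15,3,-3)
descent: ρ → (-3,9,9)  [lands on river]
river: ρ → (9,9,-3)
ρ-cycle length = 2 (tail of 2 descent steps not counted)

2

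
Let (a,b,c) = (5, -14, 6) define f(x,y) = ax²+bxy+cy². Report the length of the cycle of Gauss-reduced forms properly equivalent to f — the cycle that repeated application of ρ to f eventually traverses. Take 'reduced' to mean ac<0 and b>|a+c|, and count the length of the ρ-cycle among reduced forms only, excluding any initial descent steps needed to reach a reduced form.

D = 76, ⌊√D⌋ = 8
descent: ρ → (6,2,-3)
descent: ρ → (-3,4,5)  [lands on river]
river: ρ → (5,6,-2)
river: ρ → (-2,6,5)
river: ρ → (5,4,-3)
river: ρ → (-3,8,1)
river: ρ → (1,8,-3)
ρ-cycle length = 6 (tail of 2 descent steps not counted)

6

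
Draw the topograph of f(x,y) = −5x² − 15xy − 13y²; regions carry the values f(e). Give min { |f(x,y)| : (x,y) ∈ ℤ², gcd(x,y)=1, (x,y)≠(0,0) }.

translate: b→5 (≡15 mod 10), so (5,15,13)→(5,5,3)
flip: (5,5,3)→(3,-5,5)
translate: b→1 (≡-5 mod 6), so (3,-5,5)→(3,1,3)
reduced (well bottom): (3,1,3) with a≤c, −a<b≤a
well minimum |f| = |-3| = 3 (negative-definite)

3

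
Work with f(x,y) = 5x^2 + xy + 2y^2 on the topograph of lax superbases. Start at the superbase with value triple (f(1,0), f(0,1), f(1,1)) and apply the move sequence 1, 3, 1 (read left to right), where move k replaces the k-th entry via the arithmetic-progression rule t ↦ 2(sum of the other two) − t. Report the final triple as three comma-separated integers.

start (5,2,8) = (f(1,0),f(0,1),f(1,1))
replace slot 1: 2·(2+8) − 5 = 15 → (15,2,8)
replace slot 3: 2·(15+2) − 8 = 26 → (15,2,26)
replace slot 1: 2·(2+26) − 15 = 41 → (41,2,26)

41,2,26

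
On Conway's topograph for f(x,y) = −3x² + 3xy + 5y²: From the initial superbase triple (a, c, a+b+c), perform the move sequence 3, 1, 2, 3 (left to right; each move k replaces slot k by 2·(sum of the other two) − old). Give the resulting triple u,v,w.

start (-3,5,5) = (f(1,0),f(0,1),f(1,1))
replace slot 3: 2·((-3)+5) − 5 = -1 → (-3,5,-1)
replace slot 1: 2·(5+(-1)) − (-3) = 11 → (11,5,-1)
replace slot 2: 2·(11+(-1)) − 5 = 15 → (11,15,-1)
replace slot 3: 2·(11+15) − (-1) = 53 → (11,15,53)

11,15,53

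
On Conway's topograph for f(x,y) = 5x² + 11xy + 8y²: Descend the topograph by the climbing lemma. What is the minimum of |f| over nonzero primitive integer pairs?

translate: b→1 (≡11 mod 10), so (5,11,8)→(5,1,2)
flip: (5,1,2)→(2,-1,5)
reduced (well bottom): (2,-1,5) with a≤c, −a<b≤a
well minimum = a = 2

2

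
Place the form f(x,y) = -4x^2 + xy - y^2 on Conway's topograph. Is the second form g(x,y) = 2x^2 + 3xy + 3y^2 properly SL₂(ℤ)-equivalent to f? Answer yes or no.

D₁ = -15, D₂ = -15
f is negative-definite; reduce −f:
−f: flip: (4,-1,1)→(1,1,4)
−f: reduced (well bottom): (1,1,4) with a≤c, −a<b≤a
flip sign back: reduced form of f is (-1,-1,-4)
g: translate: b→-1 (≡3 mod 4), so (2,3,3)→(2,-1,2)
g: flip: (2,-1,2)→(2,1,2)
g: reduced (well bottom): (2,1,2) with a≤c, −a<b≤a
reduced forms (-1, -1, -4) vs (2, 1, 2) ⇒ inequivalent

no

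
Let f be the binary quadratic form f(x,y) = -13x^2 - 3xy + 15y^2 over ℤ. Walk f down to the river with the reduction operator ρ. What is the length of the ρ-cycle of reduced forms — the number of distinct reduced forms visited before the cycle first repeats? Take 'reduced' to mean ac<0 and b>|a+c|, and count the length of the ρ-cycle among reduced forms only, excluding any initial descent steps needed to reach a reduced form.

D = 789, ⌊√D⌋ = 28
descent: ρ → (15,3,-13)  [lands on river]
river: ρ → (-13,23,5)
river: ρ → (5,27,-3)
river: ρ → (-3,27,5)
river: ρ → (5,23,-13)
river: ρ → (-13,3,15)
river: ρ → (15,27,-1)
river: ρ → (-1,27,15)
ρ-cycle length = 8 (tail of 1 descent step not counted)

8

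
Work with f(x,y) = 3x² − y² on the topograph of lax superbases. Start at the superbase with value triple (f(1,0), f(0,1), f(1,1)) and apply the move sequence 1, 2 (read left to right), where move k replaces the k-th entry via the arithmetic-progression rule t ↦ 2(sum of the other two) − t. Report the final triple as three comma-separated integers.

start (3,-1,2) = (f(1,0),f(0,1),f(1,1))
replace slot 1: 2·((-1)+2) − 3 = -1 → (-1,-1,2)
replace slot 2: 2·((-1)+2) − (-1) = 3 → (-1,3,2)

-1,3,2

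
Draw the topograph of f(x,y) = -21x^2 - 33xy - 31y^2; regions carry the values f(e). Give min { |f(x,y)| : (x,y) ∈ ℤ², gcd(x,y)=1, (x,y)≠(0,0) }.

translate: b→-9 (≡33 mod 42), so (21,33,31)→(21,-9,19)
flip: (21,-9,19)→(19,9,21)
reduced (well bottom): (19,9,21) with a≤c, −a<b≤a
well minimum |f| = |-19| = 19 (negative-definite)

19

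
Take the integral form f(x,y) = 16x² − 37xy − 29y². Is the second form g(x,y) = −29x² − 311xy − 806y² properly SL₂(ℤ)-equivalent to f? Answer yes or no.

D₁ = 3225, D₂ = 3225
river cycle of f (length 20): (-29, 37, 16), (16, 27, -39), (-39, 51, 4), (4, 53, -26), (-26, 51, 6), (6, 45, -50), (-50, 55, 1), (1, 55, -50), (-50, 45, 6), (6, 51, -26), … (10 more)
river cycle of g (length 20): (-29, 37, 16), (16, 27, -39), (-39, 51, 4), (4, 53, -26), (-26, 51, 6), (6, 45, -50), (-50, 55, 1), (1, 55, -50), (-50, 45, 6), (6, 51, -26), … (10 more)
cycles coincide ⇒ equivalent

yes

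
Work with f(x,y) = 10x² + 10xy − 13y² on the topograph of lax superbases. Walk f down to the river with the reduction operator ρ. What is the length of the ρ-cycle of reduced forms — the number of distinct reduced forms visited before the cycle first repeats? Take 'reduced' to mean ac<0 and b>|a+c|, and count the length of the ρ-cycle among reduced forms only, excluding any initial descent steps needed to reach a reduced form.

D = 620, ⌊√D⌋ = 24
river: ρ → (-13,16,7)
river: ρ → (7,12,-17)
river: ρ → (-17,22,2)
river: ρ → (2,22,-17)
river: ρ → (-17,12,7)
river: ρ → (7,16,-13)
river: ρ → (-13,10,10)
river: ρ → (10,10,-13)
ρ-cycle length = 8 (tail of 0 descent steps not counted)

8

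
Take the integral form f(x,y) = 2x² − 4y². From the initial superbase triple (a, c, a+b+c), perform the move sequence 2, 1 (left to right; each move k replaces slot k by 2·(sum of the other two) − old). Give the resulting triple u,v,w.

start (2,-4,-2) = (f(1,0),f(0,1),f(1,1))
replace slot 2: 2·(2+(-2)) − (-4) = 4 → (2,4,-2)
replace slot 1: 2·(4+(-2)) − 2 = 2 → (2,4,-2)

2,4,-2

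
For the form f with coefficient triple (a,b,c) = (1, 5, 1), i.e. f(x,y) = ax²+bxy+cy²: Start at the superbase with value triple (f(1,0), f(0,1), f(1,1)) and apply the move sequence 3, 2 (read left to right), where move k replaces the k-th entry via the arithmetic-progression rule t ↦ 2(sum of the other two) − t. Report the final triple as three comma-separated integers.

start (1,1,7) = (f(1,0),f(0,1),f(1,1))
replace slot 3: 2·(1+1) − 7 = -3 → (1,1,-3)
replace slot 2: 2·(1+(-3)) − 1 = -5 → (1,-5,-3)

1,-5,-3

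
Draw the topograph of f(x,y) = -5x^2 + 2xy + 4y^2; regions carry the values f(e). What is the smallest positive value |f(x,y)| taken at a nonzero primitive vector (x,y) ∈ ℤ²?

river: ρ → (4,6,-3)
river: ρ → (-3,6,4)
river: ρ → (4,2,-5)
river: ρ → (-5,8,1)
river: ρ → (1,8,-5)
river: ρ → (-5,2,4)
closes: descent 0, river 6
min |a| on river = 1

1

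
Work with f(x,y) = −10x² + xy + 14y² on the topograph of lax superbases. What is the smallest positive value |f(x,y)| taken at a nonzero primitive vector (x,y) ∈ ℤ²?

descent: ρ → (14,-1,-10)
descent: ρ → (-10,21,3)  [lands on river]
river: ρ → (3,21,-10)
river: ρ → (-10,19,5)
river: ρ → (5,21,-6)
river: ρ → (-6,15,14)
river: ρ → (14,13,-7)
river: ρ → (-7,15,12)
river: ρ → (12,9,-10)
river: ρ → (-10,11,11)
river: ρ → (11,11,-10)
river: ρ → (-10,9,12)
river: ρ → (12,15,-7)
river: ρ → (-7,13,14)
river: ρ → (14,15,-6)
river: ρ → (-6,21,5)
river: ρ → (5,19,-10)
closes: descent 2, river 16
min |a| on river = 3

3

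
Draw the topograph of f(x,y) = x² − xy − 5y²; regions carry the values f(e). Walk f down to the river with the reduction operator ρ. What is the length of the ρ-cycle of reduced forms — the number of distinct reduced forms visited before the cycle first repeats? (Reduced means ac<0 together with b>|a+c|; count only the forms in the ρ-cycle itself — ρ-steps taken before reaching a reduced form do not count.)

D = 21, ⌊√D⌋ = 4
descent: ρ → (-5,1,1)
descent: ρ → (1,3,-3)  [lands on river]
river: ρ → (-3,3,1)
ρ-cycle length = 2 (tail of 2 descent steps not counted)

2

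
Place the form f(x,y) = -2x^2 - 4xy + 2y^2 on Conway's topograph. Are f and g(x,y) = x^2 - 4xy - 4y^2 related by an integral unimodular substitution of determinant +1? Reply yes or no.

D₁ = 32, D₂ = 32
river cycle of f (length 2): (2, 4, -2), (-2, 4, 2)
river cycle of g (length 2): (-4, 4, 1), (1, 4, -4)
cycles differ ⇒ inequivalent

no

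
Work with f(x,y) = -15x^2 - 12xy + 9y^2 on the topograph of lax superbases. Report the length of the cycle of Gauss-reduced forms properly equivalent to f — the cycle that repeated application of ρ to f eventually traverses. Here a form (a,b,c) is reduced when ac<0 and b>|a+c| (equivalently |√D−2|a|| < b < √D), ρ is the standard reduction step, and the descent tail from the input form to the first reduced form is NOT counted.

D = 684, ⌊√D⌋ = 26
descent: ρ → (9,12,-15)  [lands on river]
river: ρ → (-15,18,6)
river: ρ → (6,18,-15)
river: ρ → (-15,12,9)
river: ρ → (9,24,-3)
river: ρ → (-3,24,9)
ρ-cycle length = 6 (tail of 1 descent step not counted)

6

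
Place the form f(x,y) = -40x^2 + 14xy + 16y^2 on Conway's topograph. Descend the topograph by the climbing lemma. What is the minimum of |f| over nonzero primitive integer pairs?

descent: ρ → (16,50,-4)  [lands on river]
river: ρ → (-4,46,40)
river: ρ → (40,34,-10)
river: ρ → (-10,46,16)
closes: descent 1, river 4
min |a| on river = 4

4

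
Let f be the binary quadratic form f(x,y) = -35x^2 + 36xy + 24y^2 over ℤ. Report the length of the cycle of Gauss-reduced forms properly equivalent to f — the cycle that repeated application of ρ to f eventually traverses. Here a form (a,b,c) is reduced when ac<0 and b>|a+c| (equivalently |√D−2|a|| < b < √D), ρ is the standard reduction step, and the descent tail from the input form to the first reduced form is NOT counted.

D = 4656, ⌊√D⌋ = 68
river: ρ → (24,60,-11)
river: ρ → (-11,50,49)
river: ρ → (49,48,-12)
river: ρ → (-12,48,49)
river: ρ → (49,50,-11)
river: ρ → (-11,60,24)
river: ρ → (24,36,-35)
river: ρ → (-35,34,25)
river: ρ → (25,66,-3)
river: ρ → (-3,66,25)
river: ρ → (25,34,-35)
river: ρ → (-35,36,24)
ρ-cycle length = 12 (tail of 0 descent steps not counted)

12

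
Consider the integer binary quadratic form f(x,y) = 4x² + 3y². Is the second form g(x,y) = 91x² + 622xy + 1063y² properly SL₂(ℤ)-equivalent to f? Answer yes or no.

D₁ = -48, D₂ = -48
f: flip: (4,0,3)→(3,0,4)
f: reduced (well bottom): (3,0,4) with a≤c, −a<b≤a
g: translate: b→76 (≡622 mod 182), so (91,622,1063)→(91,76,16)
g: flip: (91,76,16)→(16,-76,91)
g: translate: b→-12 (≡-76 mod 32), so (16,-76,91)→(16,-12,3)
g: flip: (16,-12,3)→(3,12,16)
g: translate: b→0 (≡12 mod 6), so (3,12,16)→(3,0,4)
g: reduced (well bottom): (3,0,4) with a≤c, −a<b≤a
reduced forms (3, 0, 4) vs (3, 0, 4) ⇒ equivalent

yes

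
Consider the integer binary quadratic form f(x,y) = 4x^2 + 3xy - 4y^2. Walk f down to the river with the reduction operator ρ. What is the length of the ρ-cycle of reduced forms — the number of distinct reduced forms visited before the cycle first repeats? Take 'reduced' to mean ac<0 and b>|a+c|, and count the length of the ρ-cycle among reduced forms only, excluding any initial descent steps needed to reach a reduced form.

D = 73, ⌊√D⌋ = 8
river: ρ → (-4,5,3)
river: ρ → (3,7,-2)
river: ρ → (-2,5,6)
river: ρ → (6,7,-1)
river: ρ → (-1,7,6)
river: ρ → (6,5,-2)
river: ρ → (-2,7,3)
river: ρ → (3,5,-4)
river: ρ → (-4,3,4)
river: ρ → (4,5,-3)
river: ρ → (-3,7,2)
river: ρ → (2,5,-6)
river: ρ → (-6,7,1)
river: ρ → (1,7,-6)
river: ρ → (-6,5,2)
river: ρ → (2,7,-3)
river: ρ → (-3,5,4)
river: ρ → (4,3,-4)
ρ-cycle length = 18 (tail of 0 descent steps not counted)

18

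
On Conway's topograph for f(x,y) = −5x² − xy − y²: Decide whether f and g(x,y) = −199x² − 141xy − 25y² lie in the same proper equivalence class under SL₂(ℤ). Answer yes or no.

D₁ = -19, D₂ = -19
f is negative-definite; reduce −f:
−f: flip: (5,1,1)→(1,-1,5)
−f: translate: b→1 (≡-1 mod 2), so (1,-1,5)→(1,1,5)
−f: reduced (well bottom): (1,1,5) with a≤c, −a<b≤a
flip sign back: reduced form of f is (-1,-1,-5)
g is negative-definite; reduce −g:
−g: flip: (199,141,25)→(25,-141,199)
−g: translate: b→9 (≡-141 mod 50), so (25,-141,199)→(25,9,1)
−g: flip: (25,9,1)→(1,-9,25)
−g: translate: b→1 (≡-9 mod 2), so (1,-9,25)→(1,1,5)
−g: reduced (well bottom): (1,1,5) with a≤c, −a<b≤a
flip sign back: reduced form of g is (-1,-1,-5)
reduced forms (-1, -1, -5) vs (-1, -1, -5) ⇒ equivalent

yes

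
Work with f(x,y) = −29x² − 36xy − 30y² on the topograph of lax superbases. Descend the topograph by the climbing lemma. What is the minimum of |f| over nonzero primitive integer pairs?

translate: b→-22 (≡36 mod 58), so (29,36,30)→(29,-22,23)
flip: (29,-22,23)→(23,22,29)
reduced (well bottom): (23,22,29) with a≤c, −a<b≤a
well minimum |f| = |-23| = 23 (negative-definite)

23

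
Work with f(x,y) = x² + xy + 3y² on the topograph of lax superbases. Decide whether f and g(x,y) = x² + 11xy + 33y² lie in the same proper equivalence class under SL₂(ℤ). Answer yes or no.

D₁ = -11, D₂ = -11
f: reduced (well bottom): (1,1,3) with a≤c, −a<b≤a
g: translate: b→1 (≡11 mod 2), so (1,11,33)→(1,1,3)
g: reduced (well bottom): (1,1,3) with a≤c, −a<b≤a
reduced forms (1, 1, 3) vs (1, 1, 3) ⇒ equivalent

yes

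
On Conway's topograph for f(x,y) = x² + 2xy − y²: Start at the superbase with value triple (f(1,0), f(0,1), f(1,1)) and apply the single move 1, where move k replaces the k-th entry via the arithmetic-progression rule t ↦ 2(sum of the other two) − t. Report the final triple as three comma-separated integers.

start (1,-1,2) = (f(1,0),f(0,1),f(1,1))
replace slot 1: 2·((-1)+2) − 1 = 1 → (1,-1,2)

1,-1,2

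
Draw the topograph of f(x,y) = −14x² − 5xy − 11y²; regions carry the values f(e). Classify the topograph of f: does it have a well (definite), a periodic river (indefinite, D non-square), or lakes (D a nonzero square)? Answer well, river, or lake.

D = b²−4ac = (-5)² − 4·(-14)·(-11) = -591
D < 0 ⇒ definite ⇒ every region one sign ⇒ single well

well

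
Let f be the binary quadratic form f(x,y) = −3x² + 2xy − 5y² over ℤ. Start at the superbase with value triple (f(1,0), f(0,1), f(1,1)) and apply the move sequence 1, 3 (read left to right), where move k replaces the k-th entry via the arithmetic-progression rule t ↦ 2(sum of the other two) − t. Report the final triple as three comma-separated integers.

start (-3,-5,-6) = (f(1,0),f(0,1),f(1,1))
replace slot 1: 2·((-5)+(-6)) − (-3) = -19 → (-19,-5,-6)
replace slot 3: 2·((-19)+(-5)) − (-6) = -42 → (-19,-5,-42)

-19,-5,-42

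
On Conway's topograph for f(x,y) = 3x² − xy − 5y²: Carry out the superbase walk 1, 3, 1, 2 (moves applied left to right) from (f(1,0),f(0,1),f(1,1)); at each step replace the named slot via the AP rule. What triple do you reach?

start (3,-5,-3) = (f(1,0),f(0,1),f(1,1))
replace slot 1: 2·((-5)+(-3)) − 3 = -19 → (-19,-5,-3)
replace slot 3: 2·((-19)+(-5)) − (-3) = -45 → (-19,-5,-45)
replace slot 1: 2·((-5)+(-45)) − (-19) = -81 → (-81,-5,-45)
replace slot 2: 2·((-81)+(-45)) − (-5) = -247 → (-81,-247,-45)

-81,-247,-45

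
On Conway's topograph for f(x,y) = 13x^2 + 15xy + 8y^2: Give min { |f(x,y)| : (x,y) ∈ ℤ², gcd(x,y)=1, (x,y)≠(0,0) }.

translate: b→-11 (≡15 mod 26), so (13,15,8)→(13,-11,6)
flip: (13,-11,6)→(6,11,13)
translate: b→-1 (≡11 mod 12), so (6,11,13)→(6,-1,8)
reduced (well bottom): (6,-1,8) with a≤c, −a<b≤a
well minimum = a = 6

6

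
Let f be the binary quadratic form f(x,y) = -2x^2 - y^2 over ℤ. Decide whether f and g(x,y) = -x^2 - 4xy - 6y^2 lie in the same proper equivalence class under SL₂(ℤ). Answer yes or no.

D₁ = -8, D₂ = -8
f is negative-definite; reduce −f:
−f: flip: (2,0,1)→(1,0,2)
−f: reduced (well bottom): (1,0,2) with a≤c, −a<b≤a
flip sign back: reduced form of f is (-1,0,-2)
g is negative-definite; reduce −g:
−g: translate: b→0 (≡4 mod 2), so (1,4,6)→(1,0,2)
−g: reduced (well bottom): (1,0,2) with a≤c, −a<b≤a
flip sign back: reduced form of g is (-1,0,-2)
reduced forms (-1, 0, -2) vs (-1, 0, -2) ⇒ equivalent

yes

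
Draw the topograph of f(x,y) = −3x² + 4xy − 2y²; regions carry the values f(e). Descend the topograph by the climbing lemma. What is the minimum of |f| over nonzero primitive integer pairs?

translate: b→2 (≡-4 mod 6), so (3,-4,2)→(3,2,1)
flip: (3,2,1)→(1,-2,3)
translate: b→0 (≡-2 mod 2), so (1,-2,3)→(1,0,2)
reduced (well bottom): (1,0,2) with a≤c, −a<b≤a
well minimum |f| = |-1| = 1 (negative-definite)

1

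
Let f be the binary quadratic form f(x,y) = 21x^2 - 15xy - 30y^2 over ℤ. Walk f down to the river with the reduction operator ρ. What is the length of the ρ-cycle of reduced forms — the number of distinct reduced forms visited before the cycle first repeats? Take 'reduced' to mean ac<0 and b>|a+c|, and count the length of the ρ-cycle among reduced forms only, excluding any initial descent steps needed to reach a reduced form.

D = 2745, ⌊√D⌋ = 52
descent: ρ → (-30,15,21)  [lands on river]
river: ρ → (21,27,-24)
river: ρ → (-24,21,24)
river: ρ → (24,27,-21)
river: ρ → (-21,15,30)
river: ρ → (30,45,-6)
river: ρ → (-6,51,6)
river: ρ → (6,45,-30)
ρ-cycle length = 8 (tail of 1 descent step not counted)

8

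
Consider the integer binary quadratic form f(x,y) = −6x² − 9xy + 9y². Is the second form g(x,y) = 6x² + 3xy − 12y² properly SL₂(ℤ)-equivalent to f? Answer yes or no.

D₁ = 297, D₂ = 297
river cycle of f (length 4): (9, 9, -6), (-6, 15, 3), (3, 15, -6), (-6, 9, 9)
river cycle of g (length 4): (6, 15, -3), (-3, 15, 6), (6, 9, -9), (-9, 9, 6)
cycles differ ⇒ inequivalent

no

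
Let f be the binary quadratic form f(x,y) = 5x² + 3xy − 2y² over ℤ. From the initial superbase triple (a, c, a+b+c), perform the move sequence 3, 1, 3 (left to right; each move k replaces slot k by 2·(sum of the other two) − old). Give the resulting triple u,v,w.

start (5,-2,6) = (f(1,0),f(0,1),f(1,1))
replace slot 3: 2·(5+(-2)) − 6 = 0 → (5,-2,0)
replace slot 1: 2·((-2)+0) − 5 = -9 → (-9,-2,0)
replace slot 3: 2·((-9)+(-2)) − 0 = -22 → (-9,-2,-22)

-9,-2,-22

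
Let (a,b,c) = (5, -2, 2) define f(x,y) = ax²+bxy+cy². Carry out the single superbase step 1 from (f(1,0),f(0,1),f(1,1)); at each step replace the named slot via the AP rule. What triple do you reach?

start (5,2,5) = (f(1,0),f(0,1),f(1,1))
replace slot 1: 2·(2+5) − 5 = 9 → (9,2,5)

9,2,5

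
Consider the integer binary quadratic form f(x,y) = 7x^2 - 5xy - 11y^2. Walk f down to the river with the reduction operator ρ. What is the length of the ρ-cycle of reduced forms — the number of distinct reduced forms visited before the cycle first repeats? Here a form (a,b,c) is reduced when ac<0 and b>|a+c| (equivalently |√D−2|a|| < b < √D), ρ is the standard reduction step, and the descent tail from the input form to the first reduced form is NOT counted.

D = 333, ⌊√D⌋ = 18
descent: ρ → (-11,5,7)  [lands on river]
river: ρ → (7,9,-9)
river: ρ → (-9,9,7)
river: ρ → (7,5,-11)
river: ρ → (-11,17,1)
river: ρ → (1,17,-11)
ρ-cycle length = 6 (tail of 1 descent step not counted)

6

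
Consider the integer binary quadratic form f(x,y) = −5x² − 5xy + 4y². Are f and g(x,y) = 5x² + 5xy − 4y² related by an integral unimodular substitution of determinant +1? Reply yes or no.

D₁ = 105, D₂ = 105
river cycle of f (length 6): (4, 5, -5), (-5, 5, 4), (4, 3, -6), (-6, 9, 1), (1, 9, -6), (-6, 3, 4)
river cycle of g (length 6): (-4, 3, 6), (6, 9, -1), (-1, 9, 6), (6, 3, -4), (-4, 5, 5), (5, 5, -4)
cycles differ ⇒ inequivalent

no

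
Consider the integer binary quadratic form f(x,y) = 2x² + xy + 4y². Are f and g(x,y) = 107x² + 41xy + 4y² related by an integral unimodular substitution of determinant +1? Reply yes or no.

D₁ = -31, D₂ = -31
f: reduced (well bottom): (2,1,4) with a≤c, −a<b≤a
g: flip: (107,41,4)→(4,-41,107)
g: translate: b→-1 (≡-41 mod 8), so (4,-41,107)→(4,-1,2)
g: flip: (4,-1,2)→(2,1,4)
g: reduced (well bottom): (2,1,4) with a≤c, −a<b≤a
reduced forms (2, 1, 4) vs (2, 1, 4) ⇒ equivalent

yes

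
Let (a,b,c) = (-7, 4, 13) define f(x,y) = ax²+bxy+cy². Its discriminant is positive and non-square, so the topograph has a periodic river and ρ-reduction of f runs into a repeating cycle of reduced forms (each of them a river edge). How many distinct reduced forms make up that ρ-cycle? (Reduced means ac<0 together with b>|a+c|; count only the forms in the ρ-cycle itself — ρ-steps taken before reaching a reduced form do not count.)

D = 380, ⌊√D⌋ = 19
descent: ρ → (13,-4,-7)
descent: ρ → (-7,18,2)  [lands on river]
river: ρ → (2,18,-7)
river: ρ → (-7,10,10)
river: ρ → (10,10,-7)
ρ-cycle length = 4 (tail of 2 descent steps not counted)

4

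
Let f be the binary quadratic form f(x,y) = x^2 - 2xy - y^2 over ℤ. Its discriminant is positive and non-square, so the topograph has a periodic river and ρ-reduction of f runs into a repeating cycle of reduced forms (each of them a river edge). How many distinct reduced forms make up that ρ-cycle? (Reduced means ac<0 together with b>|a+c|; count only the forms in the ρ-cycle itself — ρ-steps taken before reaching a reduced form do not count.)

D = 8, ⌊√D⌋ = 2
descent: ρ → (-1,2,1)  [lands on river]
river: ρ → (1,2,-1)
ρ-cycle length = 2 (tail of 1 descent step not counted)

2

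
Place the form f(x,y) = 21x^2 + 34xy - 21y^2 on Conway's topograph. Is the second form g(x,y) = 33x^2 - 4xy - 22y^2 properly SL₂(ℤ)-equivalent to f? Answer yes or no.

D₁ = 2920, D₂ = 2920
river cycle of f (length 6): (-21, 50, 5), (5, 50, -21), (-21, 34, 21), (21, 50, -5), (-5, 50, 21), (21, 34, -21)
river cycle of g (length 6): (-22, 48, 7), (7, 50, -15), (-15, 40, 22), (22, 48, -7), (-7, 50, 15), (15, 40, -22)
cycles differ ⇒ inequivalent

no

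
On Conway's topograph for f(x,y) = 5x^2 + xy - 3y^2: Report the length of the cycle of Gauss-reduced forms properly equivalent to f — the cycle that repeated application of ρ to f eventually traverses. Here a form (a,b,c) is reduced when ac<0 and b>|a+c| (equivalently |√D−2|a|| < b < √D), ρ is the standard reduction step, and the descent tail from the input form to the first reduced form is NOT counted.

D = 61, ⌊√D⌋ = 7
descent: ρ → (-3,5,3)  [lands on river]
river: ρ → (3,7,-1)
river: ρ → (-1,7,3)
river: ρ → (3,5,-3)
river: ρ → (-3,7,1)
river: ρ → (1,7,-3)
ρ-cycle length = 6 (tail of 1 descent step not counted)

6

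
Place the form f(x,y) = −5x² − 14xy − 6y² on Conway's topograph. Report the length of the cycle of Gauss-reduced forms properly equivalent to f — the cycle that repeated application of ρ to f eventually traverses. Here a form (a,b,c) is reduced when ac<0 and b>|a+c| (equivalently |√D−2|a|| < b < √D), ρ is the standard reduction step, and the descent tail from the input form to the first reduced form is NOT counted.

D = 76, ⌊√D⌋ = 8
descent: ρ → (-6,2,3)
descent: ρ → (3,4,-5)  [lands on river]
river: ρ → (-5,6,2)
river: ρ → (2,6,-5)
river: ρ → (-5,4,3)
river: ρ → (3,8,-1)
river: ρ → (-1,8,3)
ρ-cycle length = 6 (tail of 2 descent steps not counted)

6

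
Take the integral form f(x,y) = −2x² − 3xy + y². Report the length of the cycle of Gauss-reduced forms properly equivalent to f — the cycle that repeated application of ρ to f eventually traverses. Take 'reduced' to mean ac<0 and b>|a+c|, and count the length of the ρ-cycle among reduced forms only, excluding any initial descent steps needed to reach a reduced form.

D = 17, ⌊√D⌋ = 4
descent: ρ → (1,3,-2)  [lands on river]
river: ρ → (-2,1,2)
river: ρ → (2,3,-1)
river: ρ → (-1,3,2)
river: ρ → (2,1,-2)
river: ρ → (-2,3,1)
ρ-cycle length = 6 (tail of 1 descent step not counted)

6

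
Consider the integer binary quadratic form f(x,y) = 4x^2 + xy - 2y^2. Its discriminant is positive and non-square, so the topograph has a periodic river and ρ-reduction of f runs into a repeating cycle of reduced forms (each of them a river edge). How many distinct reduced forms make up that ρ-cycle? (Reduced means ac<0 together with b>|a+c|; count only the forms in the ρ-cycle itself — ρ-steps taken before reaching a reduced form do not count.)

D = 33, ⌊√D⌋ = 5
descent: ρ → (-2,3,3)  [lands on river]
river: ρ → (3,3,-2)
river: ρ → (-2,5,1)
river: ρ → (1,5,-2)
ρ-cycle length = 4 (tail of 1 descent step not counted)

4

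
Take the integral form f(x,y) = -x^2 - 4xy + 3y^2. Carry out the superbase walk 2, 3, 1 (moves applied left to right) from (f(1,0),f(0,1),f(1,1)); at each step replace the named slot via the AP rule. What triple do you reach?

start (-1,3,-2) = (f(1,0),f(0,1),f(1,1))
replace slot 2: 2·((-1)+(-2)) − 3 = -9 → (-1,-9,-2)
replace slot 3: 2·((-1)+(-9)) − (-2) = -18 → (-1,-9,-18)
replace slot 1: 2·((-9)+(-18)) − (-1) = -53 → (-53,-9,-18)

-53,-9,-18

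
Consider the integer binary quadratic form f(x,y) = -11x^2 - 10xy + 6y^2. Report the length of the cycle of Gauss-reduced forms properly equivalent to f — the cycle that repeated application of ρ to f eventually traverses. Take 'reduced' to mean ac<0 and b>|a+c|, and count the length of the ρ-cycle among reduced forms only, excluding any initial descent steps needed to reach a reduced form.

D = 364, ⌊√D⌋ = 19
descent: ρ → (6,10,-11)  [lands on river]
river: ρ → (-11,12,5)
river: ρ → (5,18,-2)
river: ρ → (-2,18,5)
river: ρ → (5,12,-11)
river: ρ → (-11,10,6)
river: ρ → (6,14,-7)
river: ρ → (-7,14,6)
ρ-cycle length = 8 (tail of 1 descent step not counted)

8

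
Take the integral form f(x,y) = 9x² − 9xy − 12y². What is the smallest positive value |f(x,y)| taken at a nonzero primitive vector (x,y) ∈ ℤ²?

descent: ρ → (-12,9,9)  [lands on river]
river: ρ → (9,9,-12)
river: ρ → (-12,15,6)
river: ρ → (6,21,-3)
river: ρ → (-3,21,6)
river: ρ → (6,15,-12)
closes: descent 1, river 6
min |a| on river = 3

3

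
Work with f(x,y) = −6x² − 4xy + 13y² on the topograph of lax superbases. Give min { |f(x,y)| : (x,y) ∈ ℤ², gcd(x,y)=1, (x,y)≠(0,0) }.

descent: ρ → (13,4,-6)
descent: ρ → (-6,8,11)  [lands on river]
river: ρ → (11,14,-3)
river: ρ → (-3,16,6)
river: ρ → (6,8,-11)
river: ρ → (-11,14,3)
river: ρ → (3,16,-6)
closes: descent 2, river 6
min |a| on river = 3

3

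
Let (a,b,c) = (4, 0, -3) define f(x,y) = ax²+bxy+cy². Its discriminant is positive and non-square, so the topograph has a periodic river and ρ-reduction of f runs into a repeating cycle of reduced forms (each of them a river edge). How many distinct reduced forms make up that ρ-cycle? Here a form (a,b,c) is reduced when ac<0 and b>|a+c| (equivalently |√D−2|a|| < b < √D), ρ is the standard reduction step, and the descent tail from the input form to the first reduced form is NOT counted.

D = 48, ⌊√D⌋ = 6
descent: ρ → (-3,6,1)  [lands on river]
river: ρ → (1,6,-3)
ρ-cycle length = 2 (tail of 1 descent step not counted)

2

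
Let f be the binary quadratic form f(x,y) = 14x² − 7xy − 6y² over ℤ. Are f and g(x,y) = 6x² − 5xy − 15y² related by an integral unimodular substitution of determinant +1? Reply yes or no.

D₁ = 385, D₂ = 385
river cycle of f (length 12): (-6, 19, 1), (1, 19, -6), (-6, 17, 4), (4, 15, -10), (-10, 5, 9), (9, 13, -6), (-6, 11, 11), (11, 11, -6), (-6, 13, 9), (9, 5, -10), … (2 more)
river cycle of g (length 12): (6, 19, -1), (-1, 19, 6), (6, 17, -4), (-4, 15, 10), (10, 5, -9), (-9, 13, 6), (6, 11, -11), (-11, 11, 6), (6, 13, -9), (-9, 5, 10), … (2 more)
cycles differ ⇒ inequivalent

no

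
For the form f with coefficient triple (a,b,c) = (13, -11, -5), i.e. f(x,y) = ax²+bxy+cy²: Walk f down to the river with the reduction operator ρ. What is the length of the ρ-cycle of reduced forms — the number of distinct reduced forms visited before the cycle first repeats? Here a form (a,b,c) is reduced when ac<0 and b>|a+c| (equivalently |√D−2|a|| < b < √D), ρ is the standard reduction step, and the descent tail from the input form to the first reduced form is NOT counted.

D = 381, ⌊√D⌋ = 19
descent: ρ → (-5,11,13)  [lands on river]
river: ρ → (13,15,-3)
river: ρ → (-3,15,13)
river: ρ → (13,11,-5)
river: ρ → (-5,19,1)
river: ρ → (1,19,-5)
ρ-cycle length = 6 (tail of 1 descent step not counted)

6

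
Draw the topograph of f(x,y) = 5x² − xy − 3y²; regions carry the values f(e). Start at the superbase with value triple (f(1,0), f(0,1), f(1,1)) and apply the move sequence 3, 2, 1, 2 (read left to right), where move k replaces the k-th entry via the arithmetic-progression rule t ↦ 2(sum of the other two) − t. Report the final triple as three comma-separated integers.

start (5,-3,1) = (f(1,0),f(0,1),f(1,1))
replace slot 3: 2·(5+(-3)) − 1 = 3 → (5,-3,3)
replace slot 2: 2·(5+3) − (-3) = 19 → (5,19,3)
replace slot 1: 2·(19+3) − 5 = 39 → (39,19,3)
replace slot 2: 2·(39+3) − 19 = 65 → (39,65,3)

39,65,3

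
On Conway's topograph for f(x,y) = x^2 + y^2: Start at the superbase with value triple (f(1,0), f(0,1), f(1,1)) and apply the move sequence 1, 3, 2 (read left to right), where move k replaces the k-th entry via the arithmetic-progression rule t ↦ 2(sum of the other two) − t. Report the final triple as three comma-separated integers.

start (1,1,2) = (f(1,0),f(0,1),f(1,1))
replace slot 1: 2·(1+2) − 1 = 5 → (5,1,2)
replace slot 3: 2·(5+1) − 2 = 10 → (5,1,10)
replace slot 2: 2·(5+10) − 1 = 29 → (5,29,10)

5,29,10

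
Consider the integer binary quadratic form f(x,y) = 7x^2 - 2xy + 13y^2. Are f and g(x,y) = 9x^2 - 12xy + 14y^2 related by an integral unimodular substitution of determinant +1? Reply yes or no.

D₁ = -360, D₂ = -360
f: reduced (well bottom): (7,-2,13) with a≤c, −a<b≤a
g: translate: b→6 (≡-12 mod 18), so (9,-12,14)→(9,6,11)
g: reduced (well bottom): (9,6,11) with a≤c, −a<b≤a
reduced forms (7, -2, 13) vs (9, 6, 11) ⇒ inequivalent

no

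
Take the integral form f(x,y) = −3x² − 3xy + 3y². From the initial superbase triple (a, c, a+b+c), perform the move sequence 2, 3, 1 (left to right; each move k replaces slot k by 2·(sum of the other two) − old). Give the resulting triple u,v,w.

start (-3,3,-3) = (f(1,0),f(0,1),f(1,1))
replace slot 2: 2·((-3)+(-3)) − 3 = -15 → (-3,-15,-3)
replace slot 3: 2·((-3)+(-15)) − (-3) = -33 → (-3,-15,-33)
replace slot 1: 2·((-15)+(-33)) − (-3) = -93 → (-93,-15,-33)

-93,-15,-33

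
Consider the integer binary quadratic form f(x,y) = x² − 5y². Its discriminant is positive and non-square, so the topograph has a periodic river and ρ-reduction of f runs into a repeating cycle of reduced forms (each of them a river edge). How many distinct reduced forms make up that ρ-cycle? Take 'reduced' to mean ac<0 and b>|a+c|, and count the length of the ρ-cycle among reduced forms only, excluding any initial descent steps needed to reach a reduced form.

D = 20, ⌊√D⌋ = 4
descent: ρ → (-5,0,1)
descent: ρ → (1,4,-1)  [lands on river]
river: ρ → (-1,4,1)
ρ-cycle length = 2 (tail of 2 descent steps not counted)

2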